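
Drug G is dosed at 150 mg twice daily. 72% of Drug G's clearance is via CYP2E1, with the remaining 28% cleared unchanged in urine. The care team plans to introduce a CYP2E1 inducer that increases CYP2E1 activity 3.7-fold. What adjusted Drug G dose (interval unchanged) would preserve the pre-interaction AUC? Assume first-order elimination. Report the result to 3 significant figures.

The CYP2E1 pathway (72% of clearance) rises to 3.7× activity: 0.72 × 3.7 = 2.664.
The remaining 28% of clearance is unaffected.
CL_new/CL_old = 2.664 + 0.28 = 2.944.
Exposure is unchanged when dose changes in proportion to clearance. New dose = 150 mg × 2.944 = 442 mg.

442 mg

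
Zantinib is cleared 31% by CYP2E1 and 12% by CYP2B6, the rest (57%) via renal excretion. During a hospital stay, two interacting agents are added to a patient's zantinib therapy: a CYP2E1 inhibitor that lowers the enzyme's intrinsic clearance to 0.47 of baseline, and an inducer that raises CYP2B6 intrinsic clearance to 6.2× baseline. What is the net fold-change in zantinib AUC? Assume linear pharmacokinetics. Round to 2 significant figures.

The CYP2E1 pathway (31% of clearance) falls to 0.47× activity: 0.31 × 0.47 = 0.1457.
The CYP2B6 pathway (12% of clearance) is boosted to 6.2× activity: 0.12 × 6.2 = 0.744.
Non-CYP routes (57%) are unchanged.
Relative clearance = 0.1457 + 0.744 + 0.57 = 1.4597.
AUC ∝ 1/CL: fold-change = 1 / 1.4597 = 0.69.

0.69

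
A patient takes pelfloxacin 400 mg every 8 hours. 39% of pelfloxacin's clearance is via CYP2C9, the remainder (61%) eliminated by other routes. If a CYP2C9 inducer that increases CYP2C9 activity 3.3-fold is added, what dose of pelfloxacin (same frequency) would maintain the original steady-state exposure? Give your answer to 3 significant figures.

759 mg

CYP2C9: 0.39 × 3.3 = 1.287
Other: 0.61 (unchanged)
Relative clearance = 1.287 + 0.61 = 1.897.
To maintain the same steady-state level, dose must scale with clearance: new dose = 400 × 1.897 = 759 mg.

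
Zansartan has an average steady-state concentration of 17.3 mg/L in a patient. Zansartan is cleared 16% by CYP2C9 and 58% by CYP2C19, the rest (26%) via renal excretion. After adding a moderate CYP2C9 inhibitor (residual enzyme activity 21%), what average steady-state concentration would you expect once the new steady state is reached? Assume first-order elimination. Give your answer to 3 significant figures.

CYP2C9: 0.16 × 0.21 = 0.0336
CYP2C19: 0.58 (unchanged)
Other: 0.26 (unchanged)
CL_new/CL_old = 0.0336 + 0.58 + 0.26 = 0.8736.
With dosing unchanged, average steady-state concentration scales as 1/CL: 17.3 / 0.8736 = 19.8 mg/L.

19.8 mg/L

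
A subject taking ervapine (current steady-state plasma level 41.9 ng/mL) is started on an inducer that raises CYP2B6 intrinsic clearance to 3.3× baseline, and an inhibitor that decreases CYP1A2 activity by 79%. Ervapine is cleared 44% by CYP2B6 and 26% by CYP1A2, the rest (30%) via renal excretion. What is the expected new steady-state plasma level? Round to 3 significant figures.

CYP2B6: 0.44 × 3.3 = 1.452
CYP1A2: 0.26 × 0.21 = 0.0546
Other: 0.3 (unchanged)
CL_new/CL_old = 1.452 + 0.0546 + 0.3 = 1.8066.
Steady-state plasma level ∝ 1/CL: new value = 41.9 / 1.8066 = 23.2 ng/mL.

23.2 ng/mL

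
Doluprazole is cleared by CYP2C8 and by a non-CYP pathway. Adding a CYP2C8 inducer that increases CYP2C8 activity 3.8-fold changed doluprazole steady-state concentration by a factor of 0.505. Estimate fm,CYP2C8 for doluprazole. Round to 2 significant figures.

Let x = fm,CYP2C8. Because steady-state concentration ∝ 1/CL, relative clearance rose to 1/0.505 = 1.98.
Setting x·3.8 + (1 − x) = 1.98 and solving: x = (1.98 − 1)/(3.8 − 1) = 0.35.

0.35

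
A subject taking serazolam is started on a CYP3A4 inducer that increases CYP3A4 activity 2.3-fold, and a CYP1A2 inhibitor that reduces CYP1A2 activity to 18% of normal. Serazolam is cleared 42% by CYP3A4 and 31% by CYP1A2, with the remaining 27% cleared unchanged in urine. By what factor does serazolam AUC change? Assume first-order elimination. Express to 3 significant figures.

The CYP3A4 pathway (42% of clearance) is boosted to 2.3× activity: 0.42 × 2.3 = 0.966.
The CYP1A2 pathway (31% of clearance) is reduced to 0.18× activity: 0.31 × 0.18 = 0.0558.
The remaining 27% of clearance is unaffected.
Relative clearance = 0.966 + 0.0558 + 0.27 = 1.2918.
AUC ∝ 1/CL: fold-change = 1 / 1.2918 = 0.774.

0.774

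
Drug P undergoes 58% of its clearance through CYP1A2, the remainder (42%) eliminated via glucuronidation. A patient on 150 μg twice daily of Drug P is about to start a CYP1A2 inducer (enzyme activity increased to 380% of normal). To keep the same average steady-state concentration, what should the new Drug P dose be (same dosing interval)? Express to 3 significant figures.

394 μg

The CYP1A2 pathway (58% of clearance) is boosted to 3.8× activity: 0.58 × 3.8 = 2.204.
Non-CYP routes (42%) are unchanged.
CL_new/CL_old = 2.204 + 0.42 = 2.624.
Css,avg = (dose rate)/CL, so holding Css fixed requires dose ∝ CL: 150 × 2.624 = 394 μg.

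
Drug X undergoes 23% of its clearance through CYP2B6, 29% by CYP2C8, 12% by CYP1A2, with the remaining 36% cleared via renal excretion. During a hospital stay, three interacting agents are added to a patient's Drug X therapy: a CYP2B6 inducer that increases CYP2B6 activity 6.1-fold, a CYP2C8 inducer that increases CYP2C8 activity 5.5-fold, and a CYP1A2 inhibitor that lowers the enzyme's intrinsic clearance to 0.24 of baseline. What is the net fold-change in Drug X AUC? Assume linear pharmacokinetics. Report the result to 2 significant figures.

0.30

CYP2B6: 0.23 × 6.1 = 1.403
CYP2C8: 0.29 × 5.5 = 1.595
CYP1A2: 0.12 × 0.24 = 0.0288
Other: 0.36 (unchanged)
CL_new/CL_old = 1.403 + 1.595 + 0.0288 + 0.36 = 3.3868.
Net AUC ratio = 1 / 3.3868 = 0.30.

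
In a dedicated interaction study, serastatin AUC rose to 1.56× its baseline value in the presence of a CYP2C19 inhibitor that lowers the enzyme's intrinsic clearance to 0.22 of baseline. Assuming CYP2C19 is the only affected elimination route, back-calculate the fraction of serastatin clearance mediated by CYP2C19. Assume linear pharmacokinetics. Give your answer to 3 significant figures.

0.460

CL'/CL = 1 / 1.56 = 0.641
0.22·fm + (1 − fm) = 0.641
fm = (0.641 − 1) / (0.22 − 1) = 0.460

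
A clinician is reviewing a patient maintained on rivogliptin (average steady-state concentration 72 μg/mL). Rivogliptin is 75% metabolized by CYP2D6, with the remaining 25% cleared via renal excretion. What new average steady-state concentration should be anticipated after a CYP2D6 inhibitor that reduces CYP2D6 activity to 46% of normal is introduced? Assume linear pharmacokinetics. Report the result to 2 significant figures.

The CYP2D6 pathway (75% of clearance) falls to 0.46× activity: 0.75 × 0.46 = 0.345.
Non-CYP routes (25%) are unchanged.
CL_new/CL_old = 0.345 + 0.25 = 0.595.
Average steady-state concentration ∝ 1/CL, so new value = 72 / 0.595 = 1.2 × 10² μg/mL.

1.2 × 10² μg/mL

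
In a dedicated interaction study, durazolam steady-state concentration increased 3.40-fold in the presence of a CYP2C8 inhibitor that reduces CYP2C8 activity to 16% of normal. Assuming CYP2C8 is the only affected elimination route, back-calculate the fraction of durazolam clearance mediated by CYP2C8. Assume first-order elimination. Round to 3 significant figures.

0.840

Let x = fm,CYP2C8. Because steady-state concentration ∝ 1/CL, relative clearance fell to 1/3.40 = 0.2941.
Setting x·0.16 + (1 − x) = 0.2941 and solving: x = (0.2941 − 1)/(0.16 − 1) = 0.840.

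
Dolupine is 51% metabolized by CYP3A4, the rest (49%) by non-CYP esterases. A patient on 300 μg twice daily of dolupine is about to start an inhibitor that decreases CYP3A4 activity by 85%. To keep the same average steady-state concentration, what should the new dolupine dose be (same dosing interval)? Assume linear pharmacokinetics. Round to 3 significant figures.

170 μg

The CYP3A4 pathway (51% of clearance) is reduced to 0.15× activity: 0.51 × 0.15 = 0.0765.
Non-CYP routes (49%) are unchanged.
CL_new/CL_old = 0.0765 + 0.49 = 0.5665.
Exposure is unchanged when dose changes in proportion to clearance. New dose = 300 μg × 0.5665 = 170 μg.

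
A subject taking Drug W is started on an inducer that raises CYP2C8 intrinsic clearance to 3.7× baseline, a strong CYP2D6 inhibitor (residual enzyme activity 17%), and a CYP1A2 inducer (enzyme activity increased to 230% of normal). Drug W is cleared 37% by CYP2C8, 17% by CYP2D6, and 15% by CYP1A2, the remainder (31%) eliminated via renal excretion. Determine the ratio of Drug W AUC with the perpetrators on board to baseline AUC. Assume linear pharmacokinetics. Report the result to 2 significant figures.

0.49

CYP2C8: 0.37 × 3.7 = 1.369
CYP2D6: 0.17 × 0.17 = 0.0289
CYP1A2: 0.15 × 2.3 = 0.345
Other: 0.31 (unchanged)
New clearance relative to baseline: 1.369 + 0.0289 + 0.345 + 0.31 = 2.0529.
Because AUC varies inversely with clearance, the combined effect is 1 / 2.0529 = 0.49.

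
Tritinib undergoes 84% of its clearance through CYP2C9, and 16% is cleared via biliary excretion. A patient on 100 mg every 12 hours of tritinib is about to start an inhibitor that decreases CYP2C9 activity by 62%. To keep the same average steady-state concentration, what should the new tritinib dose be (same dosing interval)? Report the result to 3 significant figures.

CYP2C9: 0.84 × 0.38 = 0.3192
Other: 0.16 (unchanged)
CL_new/CL_old = 0.3192 + 0.16 = 0.4792.
Css,avg = (dose rate)/CL, so holding Css fixed requires dose ∝ CL: 100 × 0.4792 = 47.9 mg.

47.9 mg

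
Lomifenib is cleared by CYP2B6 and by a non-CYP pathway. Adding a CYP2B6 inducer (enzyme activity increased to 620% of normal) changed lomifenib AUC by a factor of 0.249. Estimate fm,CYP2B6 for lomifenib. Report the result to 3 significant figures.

0.580

Call the CYP2B6 fraction fm. After the interaction, CL_new/CL_old = fm × 6.2 + (1 − fm).
AUC ratio = 1 / (new CL fraction), so new CL fraction = 1 / 0.249 = 4.016.
fm × 6.2 + 1 − fm = 4.016  ⇒  fm × (6.2 − 1) = 3.016  ⇒  fm = 0.580.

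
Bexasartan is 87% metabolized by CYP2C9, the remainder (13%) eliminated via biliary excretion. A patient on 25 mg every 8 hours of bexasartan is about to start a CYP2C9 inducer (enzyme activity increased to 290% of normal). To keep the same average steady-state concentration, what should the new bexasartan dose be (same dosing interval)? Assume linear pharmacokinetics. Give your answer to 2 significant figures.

CYP2C9: 0.87 × 2.9 = 2.523
Other: 0.13 (unchanged)
CL_new/CL_old = 2.523 + 0.13 = 2.653.
Exposure is unchanged when dose changes in proportion to clearance. New dose = 25 mg × 2.653 = 66 mg.

66 mg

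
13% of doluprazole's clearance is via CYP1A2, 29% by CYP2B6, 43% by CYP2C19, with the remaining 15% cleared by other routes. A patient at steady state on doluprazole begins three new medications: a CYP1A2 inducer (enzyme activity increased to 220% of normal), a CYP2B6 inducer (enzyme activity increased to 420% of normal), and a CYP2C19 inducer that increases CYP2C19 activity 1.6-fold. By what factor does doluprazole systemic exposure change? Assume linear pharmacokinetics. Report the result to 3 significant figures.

0.427

The CYP1A2 pathway (13% of clearance) is boosted to 2.2× activity: 0.13 × 2.2 = 0.286.
The CYP2B6 pathway (29% of clearance) is boosted to 4.2× activity: 0.29 × 4.2 = 1.218.
The CYP2C19 pathway (43% of clearance) increases to 1.6× activity: 0.43 × 1.6 = 0.688.
The remaining 15% of clearance is unaffected.
Relative clearance = 0.286 + 1.218 + 0.688 + 0.15 = 2.342.
Because systemic exposure varies inversely with clearance, the combined effect is 1 / 2.342 = 0.427.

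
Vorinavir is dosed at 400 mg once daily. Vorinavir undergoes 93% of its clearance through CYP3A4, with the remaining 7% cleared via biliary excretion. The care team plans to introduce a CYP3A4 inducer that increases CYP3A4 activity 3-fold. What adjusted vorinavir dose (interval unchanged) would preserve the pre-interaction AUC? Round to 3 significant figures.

1.14 × 10³ mg

The CYP3A4 pathway (93% of clearance) rises to 3× activity: 0.93 × 3 = 2.79.
Non-CYP routes (7%) are unchanged.
CL_new/CL_old = 2.79 + 0.07 = 2.86.
Css,avg = (dose rate)/CL, so holding Css fixed requires dose ∝ CL: 400 × 2.86 = 1.14 × 10³ mg.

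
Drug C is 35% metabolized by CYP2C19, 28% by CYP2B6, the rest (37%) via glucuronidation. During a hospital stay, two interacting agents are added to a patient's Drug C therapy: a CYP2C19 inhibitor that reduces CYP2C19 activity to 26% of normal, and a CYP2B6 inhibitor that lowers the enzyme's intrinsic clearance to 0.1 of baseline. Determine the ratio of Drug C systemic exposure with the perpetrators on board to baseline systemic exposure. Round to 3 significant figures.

2.04

CYP2C19: 0.35 × 0.26 = 0.091
CYP2B6: 0.28 × 0.1 = 0.028
Other: 0.37 (unchanged)
CL_new/CL_old = 0.091 + 0.028 + 0.37 = 0.489.
Systemic exposure ∝ 1/CL: fold-change = 1 / 0.489 = 2.04.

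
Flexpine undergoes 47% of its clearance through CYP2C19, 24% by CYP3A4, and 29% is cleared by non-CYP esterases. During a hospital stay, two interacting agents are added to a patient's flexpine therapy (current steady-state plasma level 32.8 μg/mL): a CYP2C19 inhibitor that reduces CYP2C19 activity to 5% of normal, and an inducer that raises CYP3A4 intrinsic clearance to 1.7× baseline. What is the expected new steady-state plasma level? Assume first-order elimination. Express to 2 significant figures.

CYP2C19: 0.47 × 0.05 = 0.0235
CYP3A4: 0.24 × 1.7 = 0.408
Other: 0.29 (unchanged)
CL_new/CL_old = 0.0235 + 0.408 + 0.29 = 0.7215.
Dividing the baseline by the relative clearance: 32.8 / 0.7215 = 45 μg/mL.

45 μg/mL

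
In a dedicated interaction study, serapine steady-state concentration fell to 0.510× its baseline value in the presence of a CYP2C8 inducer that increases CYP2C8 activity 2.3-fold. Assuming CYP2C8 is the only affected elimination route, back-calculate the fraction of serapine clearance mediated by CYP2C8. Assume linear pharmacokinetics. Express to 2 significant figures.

Let x = fm,CYP2C8. Because steady-state concentration ∝ 1/CL, relative clearance rose to 1/0.510 = 1.961.
Only the CYP2C8 route changed, so 1.961 = x·2.3 + (1 − x), giving x = 0.74.

0.74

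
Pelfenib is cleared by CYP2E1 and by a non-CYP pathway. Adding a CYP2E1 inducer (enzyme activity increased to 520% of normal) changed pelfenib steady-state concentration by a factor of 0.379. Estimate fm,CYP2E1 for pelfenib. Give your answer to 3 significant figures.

0.390

Let fm be the CYP2E1 fraction. New clearance relative to baseline = fm × 5.2 + (1 − fm).
Steady-state concentration ratio = 1 / (new CL fraction), so new CL fraction = 1 / 0.379 = 2.639.
fm × 5.2 + 1 − fm = 2.639  ⇒  fm × (5.2 − 1) = 1.639  ⇒  fm = 0.390.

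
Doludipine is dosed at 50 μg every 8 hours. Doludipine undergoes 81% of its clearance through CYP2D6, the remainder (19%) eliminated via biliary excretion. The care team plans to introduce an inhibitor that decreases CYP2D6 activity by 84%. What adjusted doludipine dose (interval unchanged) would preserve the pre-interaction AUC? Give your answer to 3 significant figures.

The CYP2D6 pathway (81% of clearance) falls to 0.16× activity: 0.81 × 0.16 = 0.1296.
Non-CYP routes (19%) are unchanged.
Relative clearance = 0.1296 + 0.19 = 0.3196.
To maintain the same steady-state level, dose must scale with clearance: new dose = 50 × 0.3196 = 16.0 μg.

16.0 μg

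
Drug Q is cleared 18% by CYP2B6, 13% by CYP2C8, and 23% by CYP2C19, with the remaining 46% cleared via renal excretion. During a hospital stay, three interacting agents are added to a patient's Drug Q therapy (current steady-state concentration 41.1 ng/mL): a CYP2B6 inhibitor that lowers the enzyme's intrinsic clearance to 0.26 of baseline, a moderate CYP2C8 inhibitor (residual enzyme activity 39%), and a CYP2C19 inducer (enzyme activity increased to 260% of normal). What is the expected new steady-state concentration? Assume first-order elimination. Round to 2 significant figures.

36 ng/mL

CYP2B6: 0.18 × 0.26 = 0.0468
CYP2C8: 0.13 × 0.39 = 0.0507
CYP2C19: 0.23 × 2.6 = 0.598
Other: 0.46 (unchanged)
CL_new/CL_old = 0.0468 + 0.0507 + 0.598 + 0.46 = 1.1555.
Steady-state concentration ∝ 1/CL: new value = 41.1 / 1.1555 = 36 ng/mL.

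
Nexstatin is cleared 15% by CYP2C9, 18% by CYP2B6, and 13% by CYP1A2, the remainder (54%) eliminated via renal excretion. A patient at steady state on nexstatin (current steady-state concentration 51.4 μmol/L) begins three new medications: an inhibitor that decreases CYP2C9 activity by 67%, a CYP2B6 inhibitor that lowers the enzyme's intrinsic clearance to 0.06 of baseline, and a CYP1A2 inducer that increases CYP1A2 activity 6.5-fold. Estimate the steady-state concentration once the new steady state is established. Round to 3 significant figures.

35.6 μmol/L

CYP2C9: 0.15 × 0.33 = 0.0495
CYP2B6: 0.18 × 0.06 = 0.0108
CYP1A2: 0.13 × 6.5 = 0.845
Other: 0.54 (unchanged)
Relative clearance = 0.0495 + 0.0108 + 0.845 + 0.54 = 1.4453.
Dividing the baseline by the relative clearance: 51.4 / 1.4453 = 35.6 μmol/L.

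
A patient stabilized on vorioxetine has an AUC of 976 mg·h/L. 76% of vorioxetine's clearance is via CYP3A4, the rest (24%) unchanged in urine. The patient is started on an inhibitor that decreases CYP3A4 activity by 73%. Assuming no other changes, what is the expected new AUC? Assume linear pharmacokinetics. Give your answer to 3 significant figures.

The CYP3A4 pathway (76% of clearance) is reduced to 0.27× activity: 0.76 × 0.27 = 0.2052.
Non-CYP routes (24%) are unchanged.
Relative clearance = 0.2052 + 0.24 = 0.4452.
With dosing unchanged, AUC scales as 1/CL: 976 / 0.4452 = 2.19 × 10³ mg·h/L.

2.19 × 10³ mg·h/L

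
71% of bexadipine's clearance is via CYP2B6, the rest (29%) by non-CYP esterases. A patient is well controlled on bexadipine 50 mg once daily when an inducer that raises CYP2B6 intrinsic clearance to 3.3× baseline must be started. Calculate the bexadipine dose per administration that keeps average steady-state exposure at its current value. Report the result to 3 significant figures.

The CYP2B6 pathway (71% of clearance) increases to 3.3× activity: 0.71 × 3.3 = 2.343.
Non-CYP routes (29%) are unchanged.
CL_new/CL_old = 2.343 + 0.29 = 2.633.
To maintain the same steady-state level, dose must scale with clearance: new dose = 50 × 2.633 = 132 mg.

132 mg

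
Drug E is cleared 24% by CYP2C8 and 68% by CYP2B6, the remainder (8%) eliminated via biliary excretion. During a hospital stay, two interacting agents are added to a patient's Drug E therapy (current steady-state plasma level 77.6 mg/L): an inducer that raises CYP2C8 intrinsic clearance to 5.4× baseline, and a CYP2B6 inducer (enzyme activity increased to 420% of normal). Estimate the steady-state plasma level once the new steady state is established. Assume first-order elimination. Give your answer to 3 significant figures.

The CYP2C8 pathway (24% of clearance) rises to 5.4× activity: 0.24 × 5.4 = 1.296.
The CYP2B6 pathway (68% of clearance) is boosted to 4.2× activity: 0.68 × 4.2 = 2.856.
Non-CYP routes (8%) are unchanged.
New clearance relative to baseline: 1.296 + 2.856 + 0.08 = 4.232.
Steady-state plasma level ∝ 1/CL: new value = 77.6 / 4.232 = 18.3 mg/L.

18.3 mg/L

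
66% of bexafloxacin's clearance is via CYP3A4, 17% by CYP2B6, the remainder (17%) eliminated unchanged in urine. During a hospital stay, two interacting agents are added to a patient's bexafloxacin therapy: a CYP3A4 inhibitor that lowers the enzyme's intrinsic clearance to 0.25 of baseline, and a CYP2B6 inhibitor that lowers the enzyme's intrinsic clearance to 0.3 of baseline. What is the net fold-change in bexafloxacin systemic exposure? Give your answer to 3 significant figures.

The CYP3A4 pathway (66% of clearance) is reduced to 0.25× activity: 0.66 × 0.25 = 0.165.
The CYP2B6 pathway (17% of clearance) is reduced to 0.3× activity: 0.17 × 0.3 = 0.051.
Non-CYP routes (17%) are unchanged.
CL_new/CL_old = 0.165 + 0.051 + 0.17 = 0.386.
Net systemic exposure ratio = 1 / 0.386 = 2.59.

2.59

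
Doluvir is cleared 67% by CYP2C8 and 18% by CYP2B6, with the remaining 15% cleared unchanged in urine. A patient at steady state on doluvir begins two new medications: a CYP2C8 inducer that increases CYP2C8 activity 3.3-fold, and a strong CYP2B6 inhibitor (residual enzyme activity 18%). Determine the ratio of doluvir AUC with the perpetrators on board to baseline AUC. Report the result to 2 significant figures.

CYP2C8: 0.67 × 3.3 = 2.211
CYP2B6: 0.18 × 0.18 = 0.0324
Other: 0.15 (unchanged)
New clearance relative to baseline: 2.211 + 0.0324 + 0.15 = 2.3934.
AUC ∝ 1/CL: fold-change = 1 / 2.3934 = 0.42.

0.42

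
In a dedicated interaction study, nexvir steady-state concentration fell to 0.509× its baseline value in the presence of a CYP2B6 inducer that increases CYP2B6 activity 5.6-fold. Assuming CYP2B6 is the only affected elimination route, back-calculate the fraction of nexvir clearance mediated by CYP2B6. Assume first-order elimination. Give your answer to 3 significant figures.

Let fm be the CYP2B6 fraction. New clearance relative to baseline = fm × 5.6 + (1 − fm).
Steady-state concentration ratio = 1 / (new CL fraction), so new CL fraction = 1 / 0.509 = 1.965.
fm × 5.6 + 1 − fm = 1.965  ⇒  fm × (5.6 − 1) = 0.9646  ⇒  fm = 0.210.

0.210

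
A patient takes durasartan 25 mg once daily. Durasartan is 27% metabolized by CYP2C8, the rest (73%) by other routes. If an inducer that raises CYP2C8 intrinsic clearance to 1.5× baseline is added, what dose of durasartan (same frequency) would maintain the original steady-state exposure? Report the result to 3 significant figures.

28.4 mg

The CYP2C8 pathway (27% of clearance) is boosted to 1.5× activity: 0.27 × 1.5 = 0.405.
The remaining 73% of clearance is unaffected.
CL_new/CL_old = 0.405 + 0.73 = 1.135.
Css,avg = (dose rate)/CL, so holding Css fixed requires dose ∝ CL: 25 × 1.135 = 28.4 mg.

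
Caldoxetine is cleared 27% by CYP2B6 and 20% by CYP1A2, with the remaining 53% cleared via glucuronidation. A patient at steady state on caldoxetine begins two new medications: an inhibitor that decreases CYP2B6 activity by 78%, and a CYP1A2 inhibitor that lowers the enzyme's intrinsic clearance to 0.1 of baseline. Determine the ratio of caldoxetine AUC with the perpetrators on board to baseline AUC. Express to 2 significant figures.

The CYP2B6 pathway (27% of clearance) is reduced to 0.22× activity: 0.27 × 0.22 = 0.0594.
The CYP1A2 pathway (20% of clearance) drops to 0.1× activity: 0.2 × 0.1 = 0.02.
Non-CYP routes (53%) are unchanged.
CL_new/CL_old = 0.0594 + 0.02 + 0.53 = 0.6094.
AUC ∝ 1/CL: fold-change = 1 / 0.6094 = 1.6.

1.6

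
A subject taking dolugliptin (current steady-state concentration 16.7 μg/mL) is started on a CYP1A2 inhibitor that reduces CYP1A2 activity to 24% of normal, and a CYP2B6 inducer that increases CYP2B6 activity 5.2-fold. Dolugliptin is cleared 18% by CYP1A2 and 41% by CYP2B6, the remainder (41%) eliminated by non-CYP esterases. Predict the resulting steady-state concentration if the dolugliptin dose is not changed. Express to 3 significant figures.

The CYP1A2 pathway (18% of clearance) drops to 0.24× activity: 0.18 × 0.24 = 0.0432.
The CYP2B6 pathway (41% of clearance) rises to 5.2× activity: 0.41 × 5.2 = 2.132.
Non-CYP routes (41%) are unchanged.
CL_new/CL_old = 0.0432 + 2.132 + 0.41 = 2.5852.
Dividing the baseline by the relative clearance: 16.7 / 2.5852 = 6.46 μg/mL.

6.46 μg/mL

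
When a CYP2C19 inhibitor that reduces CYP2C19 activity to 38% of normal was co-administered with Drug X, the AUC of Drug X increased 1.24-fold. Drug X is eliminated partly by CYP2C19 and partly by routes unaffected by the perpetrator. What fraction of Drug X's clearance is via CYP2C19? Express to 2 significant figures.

0.31

Call the CYP2C19 fraction fm. After the interaction, CL_new/CL_old = fm × 0.38 + (1 − fm).
AUC ratio = 1 / (new CL fraction), so new CL fraction = 1 / 1.24 = 0.8065.
fm × 0.38 + 1 − fm = 0.8065  ⇒  fm × (0.38 − 1) = −0.1935  ⇒  fm = 0.31.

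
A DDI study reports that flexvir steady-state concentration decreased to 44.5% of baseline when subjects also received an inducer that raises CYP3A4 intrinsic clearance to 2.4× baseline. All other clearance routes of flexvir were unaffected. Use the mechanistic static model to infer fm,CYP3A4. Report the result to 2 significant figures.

0.89

CL'/CL = 1 / 0.445 = 2.247
2.4·fm + (1 − fm) = 2.247
fm = (2.247 − 1) / (2.4 − 1) = 0.89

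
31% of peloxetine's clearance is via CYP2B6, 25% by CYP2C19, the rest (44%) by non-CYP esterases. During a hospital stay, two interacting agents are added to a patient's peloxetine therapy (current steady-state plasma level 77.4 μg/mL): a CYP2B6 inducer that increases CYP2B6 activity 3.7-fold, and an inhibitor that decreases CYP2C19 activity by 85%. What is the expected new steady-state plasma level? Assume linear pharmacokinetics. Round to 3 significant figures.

The CYP2B6 pathway (31% of clearance) rises to 3.7× activity: 0.31 × 3.7 = 1.147.
The CYP2C19 pathway (25% of clearance) drops to 0.15× activity: 0.25 × 0.15 = 0.0375.
The remaining 44% of clearance is unaffected.
CL_new/CL_old = 1.147 + 0.0375 + 0.44 = 1.6245.
Steady-state plasma level ∝ 1/CL: new value = 77.4 / 1.6245 = 47.6 μg/mL.

47.6 μg/mL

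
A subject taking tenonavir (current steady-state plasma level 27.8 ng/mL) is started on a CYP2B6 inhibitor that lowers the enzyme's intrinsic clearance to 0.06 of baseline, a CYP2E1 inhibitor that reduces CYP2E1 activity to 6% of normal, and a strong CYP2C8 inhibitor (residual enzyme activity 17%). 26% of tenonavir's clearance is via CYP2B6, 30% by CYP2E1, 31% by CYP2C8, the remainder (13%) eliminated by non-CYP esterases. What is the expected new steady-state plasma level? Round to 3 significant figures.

The CYP2B6 pathway (26% of clearance) drops to 0.06× activity: 0.26 × 0.06 = 0.0156.
The CYP2E1 pathway (30% of clearance) is reduced to 0.06× activity: 0.3 × 0.06 = 0.018.
The CYP2C8 pathway (31% of clearance) is reduced to 0.17× activity: 0.31 × 0.17 = 0.0527.
The remaining 13% of clearance is unaffected.
Relative clearance = 0.0156 + 0.018 + 0.0527 + 0.13 = 0.2163.
Dividing the baseline by the relative clearance: 27.8 / 0.2163 = 129 ng/mL.

129 ng/mL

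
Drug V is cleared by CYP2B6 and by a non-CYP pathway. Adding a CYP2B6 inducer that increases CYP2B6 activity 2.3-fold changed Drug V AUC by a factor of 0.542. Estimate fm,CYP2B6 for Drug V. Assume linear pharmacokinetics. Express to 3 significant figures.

Write x for the fraction cleared via CYP2B6. The observed AUC change means clearance rose to 1/0.542 = 1.845 of baseline.
Only the CYP2B6 route changed, so 1.845 = x·2.3 + (1 − x), giving x = 0.650.

0.650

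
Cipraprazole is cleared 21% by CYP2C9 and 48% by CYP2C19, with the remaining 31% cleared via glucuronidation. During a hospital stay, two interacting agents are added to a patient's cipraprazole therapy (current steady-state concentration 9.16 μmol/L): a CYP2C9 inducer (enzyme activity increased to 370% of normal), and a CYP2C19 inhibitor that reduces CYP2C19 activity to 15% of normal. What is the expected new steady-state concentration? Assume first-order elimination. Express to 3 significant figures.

7.90 μmol/L

CYP2C9: 0.21 × 3.7 = 0.777
CYP2C19: 0.48 × 0.15 = 0.072
Other: 0.31 (unchanged)
Relative clearance = 0.777 + 0.072 + 0.31 = 1.159.
Dividing the baseline by the relative clearance: 9.16 / 1.159 = 7.90 μmol/L.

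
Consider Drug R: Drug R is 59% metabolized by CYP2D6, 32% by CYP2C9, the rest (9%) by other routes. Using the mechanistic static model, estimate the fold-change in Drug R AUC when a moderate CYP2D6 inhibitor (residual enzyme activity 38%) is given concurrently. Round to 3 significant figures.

1.58

The CYP2D6 pathway (59% of clearance) drops to 0.38× activity: 0.59 × 0.38 = 0.2242.
CYP2C9 (32%) and the residual 9% are unaffected.
New clearance relative to baseline: 0.2242 + 0.32 + 0.09 = 0.6342.
AUC ratio = CL_old/CL_new = 1 / 0.6342 = 1.58.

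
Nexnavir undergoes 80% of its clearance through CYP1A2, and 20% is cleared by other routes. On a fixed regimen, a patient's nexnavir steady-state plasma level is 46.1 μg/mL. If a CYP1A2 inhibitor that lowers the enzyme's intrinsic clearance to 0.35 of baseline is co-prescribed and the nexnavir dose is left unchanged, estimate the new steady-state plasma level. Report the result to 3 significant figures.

96.0 μg/mL

The CYP1A2 pathway (80% of clearance) falls to 0.35× activity: 0.8 × 0.35 = 0.28.
The remaining 20% of clearance is unaffected.
CL_new/CL_old = 0.28 + 0.2 = 0.48.
Steady-state plasma level ∝ 1/CL, so new value = 46.1 / 0.48 = 96.0 μg/mL.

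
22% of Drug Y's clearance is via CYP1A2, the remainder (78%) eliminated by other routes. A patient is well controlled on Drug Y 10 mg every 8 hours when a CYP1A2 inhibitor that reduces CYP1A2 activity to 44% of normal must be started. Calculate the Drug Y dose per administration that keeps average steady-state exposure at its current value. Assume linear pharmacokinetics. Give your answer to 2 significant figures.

CYP1A2: 0.22 × 0.44 = 0.0968
Other: 0.78 (unchanged)
Relative clearance = 0.0968 + 0.78 = 0.8768.
Css,avg = (dose rate)/CL, so holding Css fixed requires dose ∝ CL: 10 × 0.8768 = 8.8 mg.

8.8 mg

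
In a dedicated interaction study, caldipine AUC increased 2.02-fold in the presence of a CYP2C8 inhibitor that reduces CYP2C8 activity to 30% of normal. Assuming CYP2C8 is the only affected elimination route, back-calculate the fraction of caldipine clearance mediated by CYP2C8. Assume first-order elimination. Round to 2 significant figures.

Let fm be the CYP2C8 fraction. New clearance relative to baseline = fm × 0.3 + (1 − fm).
AUC ratio = 1 / (new CL fraction), so new CL fraction = 1 / 2.02 = 0.495.
fm × 0.3 + 1 − fm = 0.495  ⇒  fm × (0.3 − 1) = −0.505  ⇒  fm = 0.72.

0.72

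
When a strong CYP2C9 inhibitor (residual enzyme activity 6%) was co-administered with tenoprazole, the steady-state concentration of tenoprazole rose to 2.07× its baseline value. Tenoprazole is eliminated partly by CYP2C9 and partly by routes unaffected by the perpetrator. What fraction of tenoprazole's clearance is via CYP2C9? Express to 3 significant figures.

0.550

Call the CYP2C9 fraction fm. After the interaction, CL_new/CL_old = fm × 0.06 + (1 − fm).
Steady-state concentration ratio = 1 / (new CL fraction), so new CL fraction = 1 / 2.07 = 0.4831.
fm × 0.06 + 1 − fm = 0.4831  ⇒  fm × (0.06 − 1) = −0.5169  ⇒  fm = 0.550.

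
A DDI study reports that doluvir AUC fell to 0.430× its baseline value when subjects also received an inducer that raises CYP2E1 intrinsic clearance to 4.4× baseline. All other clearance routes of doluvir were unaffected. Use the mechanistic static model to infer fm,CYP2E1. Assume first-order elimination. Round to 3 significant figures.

Call the CYP2E1 fraction fm. After the interaction, CL_new/CL_old = fm × 4.4 + (1 − fm).
AUC ratio = 1 / (new CL fraction), so new CL fraction = 1 / 0.430 = 2.326.
fm × 4.4 + 1 − fm = 2.326  ⇒  fm × (4.4 − 1) = 1.326  ⇒  fm = 0.390.

0.390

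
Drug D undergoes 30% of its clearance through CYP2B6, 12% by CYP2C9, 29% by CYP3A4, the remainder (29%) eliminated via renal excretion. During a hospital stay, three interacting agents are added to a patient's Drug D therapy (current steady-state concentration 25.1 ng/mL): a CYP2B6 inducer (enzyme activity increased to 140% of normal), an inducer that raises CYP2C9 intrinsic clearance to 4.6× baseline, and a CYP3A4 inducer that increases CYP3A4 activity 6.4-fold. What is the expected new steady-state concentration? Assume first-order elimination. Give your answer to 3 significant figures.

The CYP2B6 pathway (30% of clearance) rises to 1.4× activity: 0.3 × 1.4 = 0.42.
The CYP2C9 pathway (12% of clearance) rises to 4.6× activity: 0.12 × 4.6 = 0.552.
The CYP3A4 pathway (29% of clearance) is boosted to 6.4× activity: 0.29 × 6.4 = 1.856.
Non-CYP routes (29%) are unchanged.
New clearance relative to baseline: 0.42 + 0.552 + 1.856 + 0.29 = 3.118.
Steady-state concentration ∝ 1/CL: new value = 25.1 / 3.118 = 8.05 ng/mL.

8.05 ng/mL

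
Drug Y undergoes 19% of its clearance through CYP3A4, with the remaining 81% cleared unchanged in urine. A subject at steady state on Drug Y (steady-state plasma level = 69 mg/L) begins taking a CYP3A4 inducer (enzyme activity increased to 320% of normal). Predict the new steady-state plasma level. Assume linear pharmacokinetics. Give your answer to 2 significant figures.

The CYP3A4 pathway (19% of clearance) increases to 3.2× activity: 0.19 × 3.2 = 0.608.
Non-CYP routes (81%) are unchanged.
Relative clearance = 0.608 + 0.81 = 1.418.
New steady-state plasma level = baseline ÷ relative clearance = 69 / 1.418 = 49 mg/L.

49 mg/L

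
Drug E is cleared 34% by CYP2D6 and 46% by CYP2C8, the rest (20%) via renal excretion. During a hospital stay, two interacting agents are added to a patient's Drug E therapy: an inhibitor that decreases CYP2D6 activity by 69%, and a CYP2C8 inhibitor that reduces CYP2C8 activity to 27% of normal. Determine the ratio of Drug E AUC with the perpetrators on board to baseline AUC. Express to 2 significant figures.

2.3

The CYP2D6 pathway (34% of clearance) falls to 0.31× activity: 0.34 × 0.31 = 0.1054.
The CYP2C8 pathway (46% of clearance) is reduced to 0.27× activity: 0.46 × 0.27 = 0.1242.
Non-CYP routes (20%) are unchanged.
CL_new/CL_old = 0.1054 + 0.1242 + 0.2 = 0.4296.
AUC ∝ 1/CL: fold-change = 1 / 0.4296 = 2.3.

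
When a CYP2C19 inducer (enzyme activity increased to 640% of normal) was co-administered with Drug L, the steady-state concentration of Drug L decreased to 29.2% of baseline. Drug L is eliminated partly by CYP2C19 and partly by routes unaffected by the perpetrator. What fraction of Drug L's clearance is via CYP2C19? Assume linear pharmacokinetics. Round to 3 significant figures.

0.449

Write x for the fraction cleared via CYP2C19. The observed steady-state concentration change means clearance rose to 1/0.292 = 3.425 of baseline.
Only the CYP2C19 route changed, so 3.425 = x·6.4 + (1 − x), giving x = 0.449.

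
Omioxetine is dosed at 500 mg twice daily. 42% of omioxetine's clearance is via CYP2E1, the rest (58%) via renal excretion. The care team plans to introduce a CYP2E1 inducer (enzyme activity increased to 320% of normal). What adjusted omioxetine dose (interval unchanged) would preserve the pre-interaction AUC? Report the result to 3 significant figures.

962 mg

The CYP2E1 pathway (42% of clearance) rises to 3.2× activity: 0.42 × 3.2 = 1.344.
The remaining 58% of clearance is unaffected.
Relative clearance = 1.344 + 0.58 = 1.924.
To maintain the same steady-state level, dose must scale with clearance: new dose = 500 × 1.924 = 962 mg.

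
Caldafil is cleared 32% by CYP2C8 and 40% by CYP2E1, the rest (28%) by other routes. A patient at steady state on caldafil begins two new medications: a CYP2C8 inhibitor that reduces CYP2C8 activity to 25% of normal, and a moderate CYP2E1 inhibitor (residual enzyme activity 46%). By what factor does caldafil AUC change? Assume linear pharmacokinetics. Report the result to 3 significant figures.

The CYP2C8 pathway (32% of clearance) falls to 0.25× activity: 0.32 × 0.25 = 0.08.
The CYP2E1 pathway (40% of clearance) is reduced to 0.46× activity: 0.4 × 0.46 = 0.184.
The remaining 28% of clearance is unaffected.
New clearance relative to baseline: 0.08 + 0.184 + 0.28 = 0.544.
Net AUC ratio = 1 / 0.544 = 1.84.

1.84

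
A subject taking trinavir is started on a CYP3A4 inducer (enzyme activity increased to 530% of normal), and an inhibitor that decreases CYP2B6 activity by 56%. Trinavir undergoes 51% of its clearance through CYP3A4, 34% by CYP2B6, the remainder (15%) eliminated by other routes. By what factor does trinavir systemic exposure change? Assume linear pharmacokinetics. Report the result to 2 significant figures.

0.33

CYP3A4: 0.51 × 5.3 = 2.703
CYP2B6: 0.34 × 0.44 = 0.1496
Other: 0.15 (unchanged)
Relative clearance = 2.703 + 0.1496 + 0.15 = 3.0026.
Systemic exposure ∝ 1/CL: fold-change = 1 / 3.0026 = 0.33.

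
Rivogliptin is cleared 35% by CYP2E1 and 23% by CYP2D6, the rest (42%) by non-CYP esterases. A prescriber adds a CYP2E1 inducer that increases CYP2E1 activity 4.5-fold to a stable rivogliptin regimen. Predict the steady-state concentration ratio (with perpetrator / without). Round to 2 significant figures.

CYP2E1: 0.35 × 4.5 = 1.575
CYP2D6: 0.23 (unchanged)
Other: 0.42 (unchanged)
Relative clearance = 1.575 + 0.23 + 0.42 = 2.225.
Since steady-state concentration ∝ 1/CL, the ratio is 1 / 2.225 = 0.45.

0.45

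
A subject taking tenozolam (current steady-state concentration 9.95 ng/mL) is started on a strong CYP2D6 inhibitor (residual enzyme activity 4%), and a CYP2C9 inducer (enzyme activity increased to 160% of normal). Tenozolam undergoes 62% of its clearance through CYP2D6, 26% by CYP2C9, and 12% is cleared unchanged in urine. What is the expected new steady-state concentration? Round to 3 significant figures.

17.7 ng/mL

The CYP2D6 pathway (62% of clearance) drops to 0.04× activity: 0.62 × 0.04 = 0.0248.
The CYP2C9 pathway (26% of clearance) is boosted to 1.6× activity: 0.26 × 1.6 = 0.416.
Non-CYP routes (12%) are unchanged.
CL_new/CL_old = 0.0248 + 0.416 + 0.12 = 0.5608.
Steady-state concentration ∝ 1/CL: new value = 9.95 / 0.5608 = 17.7 ng/mL.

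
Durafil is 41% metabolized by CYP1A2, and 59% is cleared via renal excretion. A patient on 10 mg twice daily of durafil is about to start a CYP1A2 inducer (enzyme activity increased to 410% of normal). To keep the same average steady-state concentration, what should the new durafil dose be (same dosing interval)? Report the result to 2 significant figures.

The CYP1A2 pathway (41% of clearance) rises to 4.1× activity: 0.41 × 4.1 = 1.681.
Non-CYP routes (59%) are unchanged.
New clearance relative to baseline: 1.681 + 0.59 = 2.271.
Exposure is unchanged when dose changes in proportion to clearance. New dose = 10 mg × 2.271 = 23 mg.

23 mg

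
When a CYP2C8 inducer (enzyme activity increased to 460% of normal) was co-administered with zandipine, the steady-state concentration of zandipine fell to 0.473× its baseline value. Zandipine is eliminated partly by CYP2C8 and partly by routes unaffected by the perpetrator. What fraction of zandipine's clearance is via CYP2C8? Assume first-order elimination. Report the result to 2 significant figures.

0.31

Call the CYP2C8 fraction fm. After the interaction, CL_new/CL_old = fm × 4.6 + (1 − fm).
Steady-state concentration ratio = 1 / (new CL fraction), so new CL fraction = 1 / 0.473 = 2.114.
fm × 4.6 + 1 − fm = 2.114  ⇒  fm × (4.6 − 1) = 1.114  ⇒  fm = 0.31.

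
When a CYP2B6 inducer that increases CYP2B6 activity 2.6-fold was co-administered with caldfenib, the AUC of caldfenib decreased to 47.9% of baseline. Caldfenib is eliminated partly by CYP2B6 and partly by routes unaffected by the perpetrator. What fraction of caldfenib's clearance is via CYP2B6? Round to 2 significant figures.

CL'/CL = 1 / 0.479 = 2.088
2.6·fm + (1 − fm) = 2.088
fm = (2.088 − 1) / (2.6 − 1) = 0.68

0.68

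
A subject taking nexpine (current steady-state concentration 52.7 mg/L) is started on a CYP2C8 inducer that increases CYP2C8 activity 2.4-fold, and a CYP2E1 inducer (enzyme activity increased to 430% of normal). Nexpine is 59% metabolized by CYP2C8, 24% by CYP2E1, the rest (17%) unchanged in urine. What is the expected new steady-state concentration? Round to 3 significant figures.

CYP2C8: 0.59 × 2.4 = 1.416
CYP2E1: 0.24 × 4.3 = 1.032
Other: 0.17 (unchanged)
CL_new/CL_old = 1.416 + 1.032 + 0.17 = 2.618.
Dividing the baseline by the relative clearance: 52.7 / 2.618 = 20.1 mg/L.

20.1 mg/L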